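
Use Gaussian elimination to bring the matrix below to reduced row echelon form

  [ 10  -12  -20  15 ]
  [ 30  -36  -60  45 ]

R1 ← 1/10·R1
  [  1  -6/5   -2  3/2 ]
  [ 30   -36  -60   45 ]
R2 ← R2 − 30·R1
  [ 1  -6/5  -2  3/2 ]
  [ 0     0   0    0 ]

[[1, -6/5, -2, 3/2], [0, 0, 0, 0]]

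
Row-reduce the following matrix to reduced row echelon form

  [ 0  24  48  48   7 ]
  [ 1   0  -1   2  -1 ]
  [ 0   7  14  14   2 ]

r1 <-> r2
  [ 1   0  -1   2  -1 ]
  [ 0  24  48  48   7 ]
  [ 0   7  14  14   2 ]
r2 → 1/24·r2
  [ 1  0  -1   2    -1 ]
  [ 0  1   2   2  7/24 ]
  [ 0  7  14  14     2 ]
r3 → r3 − 7·r2
  [ 1  0  -1  2     -1 ]
  [ 0  1   2  2   7/24 ]
  [ 0  0   0  0  -1/24 ]
r3 → -24·r3
  [ 1  0  -1  2    -1 ]
  [ 0  1   2  2  7/24 ]
  [ 0  0   0  0     1 ]
r2 → r2 − 7/24·r3
  [ 1  0  -1  2  -1 ]
  [ 0  1   2  2   0 ]
  [ 0  0   0  0   1 ]
r1 → r1 + r3
  [ 1  0  -1  2  0 ]
  [ 0  1   2  2  0 ]
  [ 0  0   0  0  1 ]

[[1, 0, -1, 2, 0], [0, 1, 2, 2, 0], [0, 0, 0, 0, 1]]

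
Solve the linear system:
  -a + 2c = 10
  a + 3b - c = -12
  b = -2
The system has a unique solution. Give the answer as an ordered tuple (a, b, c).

Form the augmented matrix and row-reduce:
  [ -1  0   2  |   10 ]
  [  1  3  -1  |  -12 ]
  [  0  1   0  |   -2 ]
r1 := -1·r1
  [ 1  0  -2  |  -10 ]
  [ 1  3  -1  |  -12 ]
  [ 0  1   0  |   -2 ]
r2 := r2 − r1
  [ 1  0  -2  |  -10 ]
  [ 0  3   1  |   -2 ]
  [ 0  1   0  |   -2 ]
r2 := 1/3·r2
  [ 1  0   -2  |   -10 ]
  [ 0  1  1/3  |  -2/3 ]
  [ 0  1    0  |    -2 ]
r3 := r3 − r2
  [ 1  0    -2  |   -10 ]
  [ 0  1   1/3  |  -2/3 ]
  [ 0  0  -1/3  |  -4/3 ]
r3 := -3·r3
  [ 1  0   -2  |   -10 ]
  [ 0  1  1/3  |  -2/3 ]
  [ 0  0    1  |     4 ]
r2 := r2 − 1/3·r3
  [ 1  0  -2  |  -10 ]
  [ 0  1   0  |   -2 ]
  [ 0  0   1  |    4 ]
r1 := r1 + 2·r3
  [ 1  0  0  |  -2 ]
  [ 0  1  0  |  -2 ]
  [ 0  0  1  |   4 ]
Reading off the last column: a = -2, b = -2, c = 4.

(-2, -2, 4)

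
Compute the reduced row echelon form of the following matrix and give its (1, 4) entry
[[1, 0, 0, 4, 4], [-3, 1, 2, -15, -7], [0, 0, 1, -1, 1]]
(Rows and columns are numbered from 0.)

3

R2 -> R2 + 3·R1
  [ 1  0  0   4  4 ]
  [ 0  1  2  -3  5 ]
  [ 0  0  1  -1  1 ]
R2 -> R2 − 2·R3
  [ 1  0  0   4  4 ]
  [ 0  1  0  -1  3 ]
  [ 0  0  1  -1  1 ]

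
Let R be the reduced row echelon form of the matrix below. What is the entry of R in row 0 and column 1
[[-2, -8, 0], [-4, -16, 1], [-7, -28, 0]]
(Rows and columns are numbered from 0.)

4

R1 -> -1/2·R1
  [  1    4  0 ]
  [ -4  -16  1 ]
  [ -7  -28  0 ]
R2 -> R2 + 4·R1
  [  1    4  0 ]
  [  0    0  1 ]
  [ -7  -28  0 ]
R3 -> R3 + 7·R1
  [ 1  4  0 ]
  [ 0  0  1 ]
  [ 0  0  0 ]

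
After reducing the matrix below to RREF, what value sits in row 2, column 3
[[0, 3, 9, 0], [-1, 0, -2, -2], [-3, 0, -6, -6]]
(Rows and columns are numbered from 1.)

3

r1 <-> r2
r1 ← -1·r1
r3 ← r3 + 3·r1
r2 ← 1/3·r2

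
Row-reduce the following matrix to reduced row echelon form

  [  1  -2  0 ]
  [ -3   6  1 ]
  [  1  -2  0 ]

ρ2 → ρ2 + 3·ρ1
  [ 1  -2  0 ]
  [ 0   0  1 ]
  [ 1  -2  0 ]
ρ3 → ρ3 − ρ1
  [ 1  -2  0 ]
  [ 0   0  1 ]
  [ 0   0  0 ]

[[1, -2, 0], [0, 0, 1], [0, 0, 0]]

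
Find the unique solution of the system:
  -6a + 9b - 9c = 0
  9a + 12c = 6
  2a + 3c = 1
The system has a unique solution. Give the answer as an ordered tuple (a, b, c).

Form the augmented matrix and row-reduce:
  [ -6  9  -9  |  0 ]
  [  9  0  12  |  6 ]
  [  2  0   3  |  1 ]
R1 -> -1/6·R1
R2 -> R2 − 9·R1
R3 -> R3 − 2·R1
R2 -> 2/27·R2
R3 -> R3 − 3·R2
R3 -> 3·R3
R2 -> R2 + 1/9·R3
R1 -> R1 − 3/2·R3
R1 -> R1 + 3/2·R2
Reading off the last column: a = 2, b = 1/3, c = -1.

(2, 1/3, -1)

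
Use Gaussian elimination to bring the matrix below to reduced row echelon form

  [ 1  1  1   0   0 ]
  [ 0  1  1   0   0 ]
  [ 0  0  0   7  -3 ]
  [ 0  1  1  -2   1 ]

r4 → r4 − r2
  [ 1  1  1   0   0 ]
  [ 0  1  1   0   0 ]
  [ 0  0  0   7  -3 ]
  [ 0  0  0  -2   1 ]
r3 → 1/7·r3
  [ 1  1  1   0     0 ]
  [ 0  1  1   0     0 ]
  [ 0  0  0   1  -3/7 ]
  [ 0  0  0  -2     1 ]
r4 → r4 + 2·r3
  [ 1  1  1  0     0 ]
  [ 0  1  1  0     0 ]
  [ 0  0  0  1  -3/7 ]
  [ 0  0  0  0   1/7 ]
r4 → 7·r4
  [ 1  1  1  0     0 ]
  [ 0  1  1  0     0 ]
  [ 0  0  0  1  -3/7 ]
  [ 0  0  0  0     1 ]
r3 → r3 + 3/7·r4
  [ 1  1  1  0  0 ]
  [ 0  1  1  0  0 ]
  [ 0  0  0  1  0 ]
  [ 0  0  0  0  1 ]
r1 → r1 − r2
  [ 1  0  0  0  0 ]
  [ 0  1  1  0  0 ]
  [ 0  0  0  1  0 ]
  [ 0  0  0  0  1 ]

[[1, 0, 0, 0, 0], [0, 1, 1, 0, 0], [0, 0, 0, 1, 0], [0, 0, 0, 0, 1]]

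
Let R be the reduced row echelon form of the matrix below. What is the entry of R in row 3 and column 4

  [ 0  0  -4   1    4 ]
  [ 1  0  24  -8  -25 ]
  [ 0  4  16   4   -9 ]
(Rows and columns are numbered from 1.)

R1 <-> R2
  [ 1  0  24  -8  -25 ]
  [ 0  0  -4   1    4 ]
  [ 0  4  16   4   -9 ]
R2 <-> R3
  [ 1  0  24  -8  -25 ]
  [ 0  4  16   4   -9 ]
  [ 0  0  -4   1    4 ]
R2 → 1/4·R2
  [ 1  0  24  -8   -25 ]
  [ 0  1   4   1  -9/4 ]
  [ 0  0  -4   1     4 ]
R3 → -1/4·R3
  [ 1  0  24    -8   -25 ]
  [ 0  1   4     1  -9/4 ]
  [ 0  0   1  -1/4    -1 ]
R2 → R2 − 4·R3
  [ 1  0  24    -8  -25 ]
  [ 0  1   0     2  7/4 ]
  [ 0  0   1  -1/4   -1 ]
R1 → R1 − 24·R3
  [ 1  0  0    -2   -1 ]
  [ 0  1  0     2  7/4 ]
  [ 0  0  1  -1/4   -1 ]

-1/4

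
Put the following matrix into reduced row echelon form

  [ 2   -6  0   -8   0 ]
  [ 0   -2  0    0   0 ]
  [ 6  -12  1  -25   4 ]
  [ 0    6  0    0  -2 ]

[[1, 0, 0, -4, 0], [0, 1, 0, 0, 0], [0, 0, 1, -1, 0], [0, 0, 0, 0, 1]]

R1 := 1/2·R1
  [ 1   -3  0   -4   0 ]
  [ 0   -2  0    0   0 ]
  [ 6  -12  1  -25   4 ]
  [ 0    6  0    0  -2 ]
R3 := R3 − 6·R1
  [ 1  -3  0  -4   0 ]
  [ 0  -2  0   0   0 ]
  [ 0   6  1  -1   4 ]
  [ 0   6  0   0  -2 ]
R2 := -1/2·R2
  [ 1  -3  0  -4   0 ]
  [ 0   1  0   0   0 ]
  [ 0   6  1  -1   4 ]
  [ 0   6  0   0  -2 ]
R3 := R3 − 6·R2
  [ 1  -3  0  -4   0 ]
  [ 0   1  0   0   0 ]
  [ 0   0  1  -1   4 ]
  [ 0   6  0   0  -2 ]
R4 := R4 − 6·R2
  [ 1  -3  0  -4   0 ]
  [ 0   1  0   0   0 ]
  [ 0   0  1  -1   4 ]
  [ 0   0  0   0  -2 ]
R4 := -1/2·R4
  [ 1  -3  0  -4  0 ]
  [ 0   1  0   0  0 ]
  [ 0   0  1  -1  4 ]
  [ 0   0  0   0  1 ]
R3 := R3 − 4·R4
  [ 1  -3  0  -4  0 ]
  [ 0   1  0   0  0 ]
  [ 0   0  1  -1  0 ]
  [ 0   0  0   0  1 ]
R1 := R1 + 3·R2
  [ 1  0  0  -4  0 ]
  [ 0  1  0   0  0 ]
  [ 0  0  1  -1  0 ]
  [ 0  0  0   0  1 ]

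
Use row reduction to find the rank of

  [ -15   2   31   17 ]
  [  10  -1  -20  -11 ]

r1 -> -1/15·r1
  [  1  -2/15  -31/15  -17/15 ]
  [ 10     -1     -20     -11 ]
r2 -> r2 − 10·r1
  [ 1  -2/15  -31/15  -17/15 ]
  [ 0    1/3     2/3     1/3 ]
r2 -> 3·r2
  [ 1  -2/15  -31/15  -17/15 ]
  [ 0      1       2       1 ]
r1 -> r1 + 2/15·r2
  [ 1  0  -9/5  -1 ]
  [ 0  1     2   1 ]
The reduced form has 2 nonzero rows.

rank = 2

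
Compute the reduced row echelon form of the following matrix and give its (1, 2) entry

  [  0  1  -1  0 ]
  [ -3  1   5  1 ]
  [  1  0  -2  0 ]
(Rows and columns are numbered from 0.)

-1

ρ1 ↔ ρ2
ρ1 -> -1/3·ρ1
ρ3 -> ρ3 − ρ1
ρ3 -> ρ3 − 1/3·ρ2
ρ3 -> 3·ρ3
ρ1 -> ρ1 + 1/3·ρ3
ρ1 -> ρ1 + 1/3·ρ2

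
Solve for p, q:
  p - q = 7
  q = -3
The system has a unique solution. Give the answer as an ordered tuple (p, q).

(4, -3)

Form the augmented matrix and row-reduce:
  [ 1  -1  |   7 ]
  [ 0   1  |  -3 ]
Add r2 to r1.
  [ 1  0  |   4 ]
  [ 0  1  |  -3 ]
Reading off the last column: p = 4, q = -3.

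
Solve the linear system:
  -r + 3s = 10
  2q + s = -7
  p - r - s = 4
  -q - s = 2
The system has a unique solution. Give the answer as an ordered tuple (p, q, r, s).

Form the augmented matrix and row-reduce:
  [ 0   0  -1   3  |  10 ]
  [ 0   2   0   1  |  -7 ]
  [ 1   0  -1  -1  |   4 ]
  [ 0  -1   0  -1  |   2 ]
ρ1 <=> ρ3
  [ 1   0  -1  -1  |   4 ]
  [ 0   2   0   1  |  -7 ]
  [ 0   0  -1   3  |  10 ]
  [ 0  -1   0  -1  |   2 ]
ρ2 ← 1/2·ρ2
  [ 1   0  -1   -1  |     4 ]
  [ 0   1   0  1/2  |  -7/2 ]
  [ 0   0  -1    3  |    10 ]
  [ 0  -1   0   -1  |     2 ]
ρ4 ← ρ4 + ρ2
  [ 1  0  -1    -1  |     4 ]
  [ 0  1   0   1/2  |  -7/2 ]
  [ 0  0  -1     3  |    10 ]
  [ 0  0   0  -1/2  |  -3/2 ]
ρ3 ← -1·ρ3
  [ 1  0  -1    -1  |     4 ]
  [ 0  1   0   1/2  |  -7/2 ]
  [ 0  0   1    -3  |   -10 ]
  [ 0  0   0  -1/2  |  -3/2 ]
ρ4 ← -2·ρ4
  [ 1  0  -1   -1  |     4 ]
  [ 0  1   0  1/2  |  -7/2 ]
  [ 0  0   1   -3  |   -10 ]
  [ 0  0   0    1  |     3 ]
ρ3 ← ρ3 + 3·ρ4
  [ 1  0  -1   -1  |     4 ]
  [ 0  1   0  1/2  |  -7/2 ]
  [ 0  0   1    0  |    -1 ]
  [ 0  0   0    1  |     3 ]
ρ2 ← ρ2 − 1/2·ρ4
  [ 1  0  -1  -1  |   4 ]
  [ 0  1   0   0  |  -5 ]
  [ 0  0   1   0  |  -1 ]
  [ 0  0   0   1  |   3 ]
ρ1 ← ρ1 + ρ4
  [ 1  0  -1  0  |   7 ]
  [ 0  1   0  0  |  -5 ]
  [ 0  0   1  0  |  -1 ]
  [ 0  0   0  1  |   3 ]
ρ1 ← ρ1 + ρ3
  [ 1  0  0  0  |   6 ]
  [ 0  1  0  0  |  -5 ]
  [ 0  0  1  0  |  -1 ]
  [ 0  0  0  1  |   3 ]
Reading off the last column: p = 6, q = -5, r = -1, s = 3.

(6, -5, -1, 3)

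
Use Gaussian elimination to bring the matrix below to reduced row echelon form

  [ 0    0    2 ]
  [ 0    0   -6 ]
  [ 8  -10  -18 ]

R1 <=> R3
  [ 8  -10  -18 ]
  [ 0    0   -6 ]
  [ 0    0    2 ]
R1 → 1/8·R1
  [ 1  -5/4  -9/4 ]
  [ 0     0    -6 ]
  [ 0     0     2 ]
R2 → -1/6·R2
  [ 1  -5/4  -9/4 ]
  [ 0     0     1 ]
  [ 0     0     2 ]
R3 → R3 − 2·R2
  [ 1  -5/4  -9/4 ]
  [ 0     0     1 ]
  [ 0     0     0 ]
R1 → R1 + 9/4·R2
  [ 1  -5/4  0 ]
  [ 0     0  1 ]
  [ 0     0  0 ]

[[1, -5/4, 0], [0, 0, 1], [0, 0, 0]]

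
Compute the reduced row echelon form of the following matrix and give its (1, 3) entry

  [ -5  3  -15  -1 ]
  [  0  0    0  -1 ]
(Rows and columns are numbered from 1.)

r1 := -1/5·r1
r2 := -1·r2
r1 := r1 − 1/5·r2

3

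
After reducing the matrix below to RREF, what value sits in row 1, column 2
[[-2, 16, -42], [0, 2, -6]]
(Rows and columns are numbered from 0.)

-3

R1 ← -1/2·R1
  [ 1  -8  21 ]
  [ 0   2  -6 ]
R2 ← 1/2·R2
  [ 1  -8  21 ]
  [ 0   1  -3 ]
R1 ← R1 + 8·R2
  [ 1  0  -3 ]
  [ 0  1  -3 ]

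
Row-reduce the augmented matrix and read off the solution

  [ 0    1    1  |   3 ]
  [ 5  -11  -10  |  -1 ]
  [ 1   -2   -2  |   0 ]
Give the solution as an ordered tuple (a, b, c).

ρ1 <-> ρ2
  [ 5  -11  -10  |  -1 ]
  [ 0    1    1  |   3 ]
  [ 1   -2   -2  |   0 ]
ρ1 -> 1/5·ρ1
  [ 1  -11/5  -2  |  -1/5 ]
  [ 0      1   1  |     3 ]
  [ 1     -2  -2  |     0 ]
ρ3 -> ρ3 − ρ1
  [ 1  -11/5  -2  |  -1/5 ]
  [ 0      1   1  |     3 ]
  [ 0    1/5   0  |   1/5 ]
ρ3 -> ρ3 − 1/5·ρ2
  [ 1  -11/5    -2  |  -1/5 ]
  [ 0      1     1  |     3 ]
  [ 0      0  -1/5  |  -2/5 ]
ρ3 -> -5·ρ3
  [ 1  -11/5  -2  |  -1/5 ]
  [ 0      1   1  |     3 ]
  [ 0      0   1  |     2 ]
ρ2 -> ρ2 − ρ3
  [ 1  -11/5  -2  |  -1/5 ]
  [ 0      1   0  |     1 ]
  [ 0      0   1  |     2 ]
ρ1 -> ρ1 + 2·ρ3
  [ 1  -11/5  0  |  19/5 ]
  [ 0      1  0  |     1 ]
  [ 0      0  1  |     2 ]
ρ1 -> ρ1 + 11/5·ρ2
  [ 1  0  0  |  6 ]
  [ 0  1  0  |  1 ]
  [ 0  0  1  |  2 ]
Reading off the last column: a = 6, b = 1, c = 2.

(6, 1, 2)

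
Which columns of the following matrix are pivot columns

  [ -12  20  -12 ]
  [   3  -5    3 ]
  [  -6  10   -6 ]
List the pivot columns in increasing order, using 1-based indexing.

r1 -> -1/12·r1
r2 -> r2 − 3·r1
r3 -> r3 + 6·r1
Pivot columns are the columns containing a leading 1.

1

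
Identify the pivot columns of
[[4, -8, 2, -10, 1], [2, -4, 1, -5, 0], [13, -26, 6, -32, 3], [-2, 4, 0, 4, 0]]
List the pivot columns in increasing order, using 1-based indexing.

1, 3, 5

r1 := 1/4·r1
  [  1   -2  1/2  -5/2  1/4 ]
  [  2   -4    1    -5    0 ]
  [ 13  -26    6   -32    3 ]
  [ -2    4    0     4    0 ]
r2 := r2 − 2·r1
  [  1   -2  1/2  -5/2   1/4 ]
  [  0    0    0     0  -1/2 ]
  [ 13  -26    6   -32     3 ]
  [ -2    4    0     4     0 ]
r3 := r3 − 13·r1
  [  1  -2   1/2  -5/2   1/4 ]
  [  0   0     0     0  -1/2 ]
  [  0   0  -1/2   1/2  -1/4 ]
  [ -2   4     0     4     0 ]
r4 := r4 + 2·r1
  [ 1  -2   1/2  -5/2   1/4 ]
  [ 0   0     0     0  -1/2 ]
  [ 0   0  -1/2   1/2  -1/4 ]
  [ 0   0     1    -1   1/2 ]
r2 ↔ r3
  [ 1  -2   1/2  -5/2   1/4 ]
  [ 0   0  -1/2   1/2  -1/4 ]
  [ 0   0     0     0  -1/2 ]
  [ 0   0     1    -1   1/2 ]
r2 := -2·r2
  [ 1  -2  1/2  -5/2   1/4 ]
  [ 0   0    1    -1   1/2 ]
  [ 0   0    0     0  -1/2 ]
  [ 0   0    1    -1   1/2 ]
r4 := r4 − r2
  [ 1  -2  1/2  -5/2   1/4 ]
  [ 0   0    1    -1   1/2 ]
  [ 0   0    0     0  -1/2 ]
  [ 0   0    0     0     0 ]
r3 := -2·r3
  [ 1  -2  1/2  -5/2  1/4 ]
  [ 0   0    1    -1  1/2 ]
  [ 0   0    0     0    1 ]
  [ 0   0    0     0    0 ]
r2 := r2 − 1/2·r3
  [ 1  -2  1/2  -5/2  1/4 ]
  [ 0   0    1    -1    0 ]
  [ 0   0    0     0    1 ]
  [ 0   0    0     0    0 ]
r1 := r1 − 1/4·r3
  [ 1  -2  1/2  -5/2  0 ]
  [ 0   0    1    -1  0 ]
  [ 0   0    0     0  1 ]
  [ 0   0    0     0  0 ]
r1 := r1 − 1/2·r2
  [ 1  -2  0  -2  0 ]
  [ 0   0  1  -1  0 ]
  [ 0   0  0   0  1 ]
  [ 0   0  0   0  0 ]
Pivot columns are the columns containing a leading 1.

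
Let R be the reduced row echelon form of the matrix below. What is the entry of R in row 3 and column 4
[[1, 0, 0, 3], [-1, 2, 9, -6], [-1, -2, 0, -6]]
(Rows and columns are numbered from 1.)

-2/3

ρ2 -> ρ2 + ρ1
  [  1   0  0   3 ]
  [  0   2  9  -3 ]
  [ -1  -2  0  -6 ]
ρ3 -> ρ3 + ρ1
  [ 1   0  0   3 ]
  [ 0   2  9  -3 ]
  [ 0  -2  0  -3 ]
ρ2 -> 1/2·ρ2
  [ 1   0    0     3 ]
  [ 0   1  9/2  -3/2 ]
  [ 0  -2    0    -3 ]
ρ3 -> ρ3 + 2·ρ2
  [ 1  0    0     3 ]
  [ 0  1  9/2  -3/2 ]
  [ 0  0    9    -6 ]
ρ3 -> 1/9·ρ3
  [ 1  0    0     3 ]
  [ 0  1  9/2  -3/2 ]
  [ 0  0    1  -2/3 ]
ρ2 -> ρ2 − 9/2·ρ3
  [ 1  0  0     3 ]
  [ 0  1  0   3/2 ]
  [ 0  0  1  -2/3 ]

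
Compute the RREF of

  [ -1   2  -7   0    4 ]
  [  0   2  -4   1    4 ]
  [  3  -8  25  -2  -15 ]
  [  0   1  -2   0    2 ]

[[1, 0, 3, 0, 0], [0, 1, -2, 0, 0], [0, 0, 0, 1, 0], [0, 0, 0, 0, 1]]

Multiply R1 by -1.
  [ 1  -2   7   0   -4 ]
  [ 0   2  -4   1    4 ]
  [ 3  -8  25  -2  -15 ]
  [ 0   1  -2   0    2 ]
Subtract 3 times R1 from R3.
  [ 1  -2   7   0  -4 ]
  [ 0   2  -4   1   4 ]
  [ 0  -2   4  -2  -3 ]
  [ 0   1  -2   0   2 ]
Multiply R2 by 1/2.
  [ 1  -2   7    0  -4 ]
  [ 0   1  -2  1/2   2 ]
  [ 0  -2   4   -2  -3 ]
  [ 0   1  -2    0   2 ]
Add 2 times R2 to R3.
  [ 1  -2   7    0  -4 ]
  [ 0   1  -2  1/2   2 ]
  [ 0   0   0   -1   1 ]
  [ 0   1  -2    0   2 ]
Subtract R2 from R4.
  [ 1  -2   7     0  -4 ]
  [ 0   1  -2   1/2   2 ]
  [ 0   0   0    -1   1 ]
  [ 0   0   0  -1/2   0 ]
Multiply R3 by -1.
  [ 1  -2   7     0  -4 ]
  [ 0   1  -2   1/2   2 ]
  [ 0   0   0     1  -1 ]
  [ 0   0   0  -1/2   0 ]
Add 1/2 times R3 to R4.
  [ 1  -2   7    0    -4 ]
  [ 0   1  -2  1/2     2 ]
  [ 0   0   0    1    -1 ]
  [ 0   0   0    0  -1/2 ]
Multiply R4 by -2.
  [ 1  -2   7    0  -4 ]
  [ 0   1  -2  1/2   2 ]
  [ 0   0   0    1  -1 ]
  [ 0   0   0    0   1 ]
Add R4 to R3.
  [ 1  -2   7    0  -4 ]
  [ 0   1  -2  1/2   2 ]
  [ 0   0   0    1   0 ]
  [ 0   0   0    0   1 ]
Subtract 2 times R4 from R2.
  [ 1  -2   7    0  -4 ]
  [ 0   1  -2  1/2   0 ]
  [ 0   0   0    1   0 ]
  [ 0   0   0    0   1 ]
Add 4 times R4 to R1.
  [ 1  -2   7    0  0 ]
  [ 0   1  -2  1/2  0 ]
  [ 0   0   0    1  0 ]
  [ 0   0   0    0  1 ]
Subtract 1/2 times R3 from R2.
  [ 1  -2   7  0  0 ]
  [ 0   1  -2  0  0 ]
  [ 0   0   0  1  0 ]
  [ 0   0   0  0  1 ]
Add 2 times R2 to R1.
  [ 1  0   3  0  0 ]
  [ 0  1  -2  0  0 ]
  [ 0  0   0  1  0 ]
  [ 0  0   0  0  1 ]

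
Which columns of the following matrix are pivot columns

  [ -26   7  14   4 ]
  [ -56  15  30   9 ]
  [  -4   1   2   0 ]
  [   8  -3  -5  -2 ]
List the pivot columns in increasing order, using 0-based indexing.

0, 1, 2, 3

R1 ← -1/26·R1
  [   1  -7/26  -7/13  -2/13 ]
  [ -56     15     30      9 ]
  [  -4      1      2      0 ]
  [   8     -3     -5     -2 ]
R2 ← R2 + 56·R1
  [  1  -7/26  -7/13  -2/13 ]
  [  0  -1/13  -2/13   5/13 ]
  [ -4      1      2      0 ]
  [  8     -3     -5     -2 ]
R3 ← R3 + 4·R1
  [ 1  -7/26  -7/13  -2/13 ]
  [ 0  -1/13  -2/13   5/13 ]
  [ 0  -1/13  -2/13  -8/13 ]
  [ 8     -3     -5     -2 ]
R4 ← R4 − 8·R1
  [ 1   -7/26  -7/13   -2/13 ]
  [ 0   -1/13  -2/13    5/13 ]
  [ 0   -1/13  -2/13   -8/13 ]
  [ 0  -11/13  -9/13  -10/13 ]
R2 ← -13·R2
  [ 1   -7/26  -7/13   -2/13 ]
  [ 0       1      2      -5 ]
  [ 0   -1/13  -2/13   -8/13 ]
  [ 0  -11/13  -9/13  -10/13 ]
R3 ← R3 + 1/13·R2
  [ 1   -7/26  -7/13   -2/13 ]
  [ 0       1      2      -5 ]
  [ 0       0      0      -1 ]
  [ 0  -11/13  -9/13  -10/13 ]
R4 ← R4 + 11/13·R2
  [ 1  -7/26  -7/13  -2/13 ]
  [ 0      1      2     -5 ]
  [ 0      0      0     -1 ]
  [ 0      0      1     -5 ]
R3 <-> R4
  [ 1  -7/26  -7/13  -2/13 ]
  [ 0      1      2     -5 ]
  [ 0      0      1     -5 ]
  [ 0      0      0     -1 ]
R4 ← -1·R4
  [ 1  -7/26  -7/13  -2/13 ]
  [ 0      1      2     -5 ]
  [ 0      0      1     -5 ]
  [ 0      0      0      1 ]
R3 ← R3 + 5·R4
  [ 1  -7/26  -7/13  -2/13 ]
  [ 0      1      2     -5 ]
  [ 0      0      1      0 ]
  [ 0      0      0      1 ]
R2 ← R2 + 5·R4
  [ 1  -7/26  -7/13  -2/13 ]
  [ 0      1      2      0 ]
  [ 0      0      1      0 ]
  [ 0      0      0      1 ]
R1 ← R1 + 2/13·R4
  [ 1  -7/26  -7/13  0 ]
  [ 0      1      2  0 ]
  [ 0      0      1  0 ]
  [ 0      0      0  1 ]
R2 ← R2 − 2·R3
  [ 1  -7/26  -7/13  0 ]
  [ 0      1      0  0 ]
  [ 0      0      1  0 ]
  [ 0      0      0  1 ]
R1 ← R1 + 7/13·R3
  [ 1  -7/26  0  0 ]
  [ 0      1  0  0 ]
  [ 0      0  1  0 ]
  [ 0      0  0  1 ]
R1 ← R1 + 7/26·R2
  [ 1  0  0  0 ]
  [ 0  1  0  0 ]
  [ 0  0  1  0 ]
  [ 0  0  0  1 ]
Pivot columns are the columns containing a leading 1.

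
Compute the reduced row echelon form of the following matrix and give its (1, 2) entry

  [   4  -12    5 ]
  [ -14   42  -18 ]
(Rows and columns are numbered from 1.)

-3

R1 := 1/4·R1
R2 := R2 + 14·R1
R2 := -2·R2
R1 := R1 − 5/4·R2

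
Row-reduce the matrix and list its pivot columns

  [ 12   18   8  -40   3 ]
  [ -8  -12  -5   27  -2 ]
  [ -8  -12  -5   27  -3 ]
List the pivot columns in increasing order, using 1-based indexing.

1, 3, 5

ρ1 -> 1/12·ρ1
  [  1  3/2  2/3  -10/3  1/4 ]
  [ -8  -12   -5     27   -2 ]
  [ -8  -12   -5     27   -3 ]
ρ2 -> ρ2 + 8·ρ1
  [  1  3/2  2/3  -10/3  1/4 ]
  [  0    0  1/3    1/3    0 ]
  [ -8  -12   -5     27   -3 ]
ρ3 -> ρ3 + 8·ρ1
  [ 1  3/2  2/3  -10/3  1/4 ]
  [ 0    0  1/3    1/3    0 ]
  [ 0    0  1/3    1/3   -1 ]
ρ2 -> 3·ρ2
  [ 1  3/2  2/3  -10/3  1/4 ]
  [ 0    0    1      1    0 ]
  [ 0    0  1/3    1/3   -1 ]
ρ3 -> ρ3 − 1/3·ρ2
  [ 1  3/2  2/3  -10/3  1/4 ]
  [ 0    0    1      1    0 ]
  [ 0    0    0      0   -1 ]
ρ3 -> -1·ρ3
  [ 1  3/2  2/3  -10/3  1/4 ]
  [ 0    0    1      1    0 ]
  [ 0    0    0      0    1 ]
ρ1 -> ρ1 − 1/4·ρ3
  [ 1  3/2  2/3  -10/3  0 ]
  [ 0    0    1      1  0 ]
  [ 0    0    0      0  1 ]
ρ1 -> ρ1 − 2/3·ρ2
  [ 1  3/2  0  -4  0 ]
  [ 0    0  1   1  0 ]
  [ 0    0  0   0  1 ]
Pivot columns are the columns containing a leading 1.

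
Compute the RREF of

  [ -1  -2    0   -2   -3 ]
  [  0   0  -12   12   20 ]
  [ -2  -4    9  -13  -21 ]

r1 ← -1·r1
r3 ← r3 + 2·r1
r2 ← -1/12·r2
r3 ← r3 − 9·r2

[[1, 2, 0, 2, 3], [0, 0, 1, -1, -5/3], [0, 0, 0, 0, 0]]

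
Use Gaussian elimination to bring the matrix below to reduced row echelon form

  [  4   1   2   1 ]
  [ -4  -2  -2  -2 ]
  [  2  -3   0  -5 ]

[[1, 0, 0, -1], [0, 1, 0, 1], [0, 0, 1, 2]]

R1 := 1/4·R1
  [  1  1/4  1/2  1/4 ]
  [ -4   -2   -2   -2 ]
  [  2   -3    0   -5 ]
R2 := R2 + 4·R1
  [ 1  1/4  1/2  1/4 ]
  [ 0   -1    0   -1 ]
  [ 2   -3    0   -5 ]
R3 := R3 − 2·R1
  [ 1   1/4  1/2    1/4 ]
  [ 0    -1    0     -1 ]
  [ 0  -7/2   -1  -11/2 ]
R2 := -1·R2
  [ 1   1/4  1/2    1/4 ]
  [ 0     1    0      1 ]
  [ 0  -7/2   -1  -11/2 ]
R3 := R3 + 7/2·R2
  [ 1  1/4  1/2  1/4 ]
  [ 0    1    0    1 ]
  [ 0    0   -1   -2 ]
R3 := -1·R3
  [ 1  1/4  1/2  1/4 ]
  [ 0    1    0    1 ]
  [ 0    0    1    2 ]
R1 := R1 − 1/2·R3
  [ 1  1/4  0  -3/4 ]
  [ 0    1  0     1 ]
  [ 0    0  1     2 ]
R1 := R1 − 1/4·R2
  [ 1  0  0  -1 ]
  [ 0  1  0   1 ]
  [ 0  0  1   2 ]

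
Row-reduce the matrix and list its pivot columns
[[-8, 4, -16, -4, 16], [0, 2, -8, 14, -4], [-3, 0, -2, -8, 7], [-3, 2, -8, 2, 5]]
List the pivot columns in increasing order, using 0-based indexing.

R1 ← -1/8·R1
  [  1  -1/2   2  1/2  -2 ]
  [  0     2  -8   14  -4 ]
  [ -3     0  -2   -8   7 ]
  [ -3     2  -8    2   5 ]
R3 ← R3 + 3·R1
  [  1  -1/2   2    1/2  -2 ]
  [  0     2  -8     14  -4 ]
  [  0  -3/2   4  -13/2   1 ]
  [ -3     2  -8      2   5 ]
R4 ← R4 + 3·R1
  [ 1  -1/2   2    1/2  -2 ]
  [ 0     2  -8     14  -4 ]
  [ 0  -3/2   4  -13/2   1 ]
  [ 0   1/2  -2    7/2  -1 ]
R2 ← 1/2·R2
  [ 1  -1/2   2    1/2  -2 ]
  [ 0     1  -4      7  -2 ]
  [ 0  -3/2   4  -13/2   1 ]
  [ 0   1/2  -2    7/2  -1 ]
R3 ← R3 + 3/2·R2
  [ 1  -1/2   2  1/2  -2 ]
  [ 0     1  -4    7  -2 ]
  [ 0     0  -2    4  -2 ]
  [ 0   1/2  -2  7/2  -1 ]
R4 ← R4 − 1/2·R2
  [ 1  -1/2   2  1/2  -2 ]
  [ 0     1  -4    7  -2 ]
  [ 0     0  -2    4  -2 ]
  [ 0     0   0    0   0 ]
R3 ← -1/2·R3
  [ 1  -1/2   2  1/2  -2 ]
  [ 0     1  -4    7  -2 ]
  [ 0     0   1   -2   1 ]
  [ 0     0   0    0   0 ]
R2 ← R2 + 4·R3
  [ 1  -1/2  2  1/2  -2 ]
  [ 0     1  0   -1   2 ]
  [ 0     0  1   -2   1 ]
  [ 0     0  0    0   0 ]
R1 ← R1 − 2·R3
  [ 1  -1/2  0  9/2  -4 ]
  [ 0     1  0   -1   2 ]
  [ 0     0  1   -2   1 ]
  [ 0     0  0    0   0 ]
R1 ← R1 + 1/2·R2
  [ 1  0  0   4  -3 ]
  [ 0  1  0  -1   2 ]
  [ 0  0  1  -2   1 ]
  [ 0  0  0   0   0 ]
Pivot columns are the columns containing a leading 1.

0, 1, 2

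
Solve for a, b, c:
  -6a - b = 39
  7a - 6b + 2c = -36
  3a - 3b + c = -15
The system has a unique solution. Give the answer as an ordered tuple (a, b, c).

Form the augmented matrix and row-reduce:
  [ -6  -1  0  |   39 ]
  [  7  -6  2  |  -36 ]
  [  3  -3  1  |  -15 ]
R1 ← -1/6·R1
R2 ← R2 − 7·R1
R3 ← R3 − 3·R1
R2 ← -6/43·R2
R3 ← R3 + 7/2·R2
R3 ← 43·R3
R2 ← R2 + 12/43·R3
R1 ← R1 − 1/6·R2
Reading off the last column: a = -6, b = -3, c = -6.

(-6, -3, -6)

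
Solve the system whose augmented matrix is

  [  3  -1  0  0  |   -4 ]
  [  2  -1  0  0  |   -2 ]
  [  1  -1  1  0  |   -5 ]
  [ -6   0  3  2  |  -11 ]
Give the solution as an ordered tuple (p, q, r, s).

(-2, -2, -5, -4)

R1 → 1/3·R1
R2 → R2 − 2·R1
R3 → R3 − R1
R4 → R4 + 6·R1
R2 → -3·R2
R3 → R3 + 2/3·R2
R4 → R4 + 2·R2
R4 → R4 − 3·R3
R4 → 1/2·R4
R1 → R1 + 1/3·R2
Reading off the last column: p = -2, q = -2, r = -5, s = -4.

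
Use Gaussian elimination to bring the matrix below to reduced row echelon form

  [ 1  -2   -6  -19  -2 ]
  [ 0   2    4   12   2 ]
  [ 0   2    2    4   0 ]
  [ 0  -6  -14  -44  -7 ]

[[1, 0, 0, 1, 0], [0, 1, 0, -2, 0], [0, 0, 1, 4, 0], [0, 0, 0, 0, 1]]

R2 -> 1/2·R2
R3 -> R3 − 2·R2
R4 -> R4 + 6·R2
R3 -> -1/2·R3
R4 -> R4 + 2·R3
R3 -> R3 − R4
R2 -> R2 − R4
R1 -> R1 + 2·R4
R2 -> R2 − 2·R3
R1 -> R1 + 6·R3
R1 -> R1 + 2·R2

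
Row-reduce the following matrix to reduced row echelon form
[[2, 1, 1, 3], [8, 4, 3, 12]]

Multiply r1 by 1/2.
Subtract 8 times r1 from r2.
Multiply r2 by -1.
Subtract 1/2 times r2 from r1.

[[1, 1/2, 0, 3/2], [0, 0, 1, 0]]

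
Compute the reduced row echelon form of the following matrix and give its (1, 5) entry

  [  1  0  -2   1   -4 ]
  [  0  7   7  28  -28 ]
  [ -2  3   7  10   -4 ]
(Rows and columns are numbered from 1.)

-4

r3 ← r3 + 2·r1
  [ 1  0  -2   1   -4 ]
  [ 0  7   7  28  -28 ]
  [ 0  3   3  12  -12 ]
r2 ← 1/7·r2
  [ 1  0  -2   1   -4 ]
  [ 0  1   1   4   -4 ]
  [ 0  3   3  12  -12 ]
r3 ← r3 − 3·r2
  [ 1  0  -2  1  -4 ]
  [ 0  1   1  4  -4 ]
  [ 0  0   0  0   0 ]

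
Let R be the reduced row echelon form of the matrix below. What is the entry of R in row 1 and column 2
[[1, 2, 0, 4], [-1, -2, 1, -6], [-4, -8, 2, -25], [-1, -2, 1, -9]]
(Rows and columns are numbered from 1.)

R2 ← R2 + R1
  [  1   2  0    4 ]
  [  0   0  1   -2 ]
  [ -4  -8  2  -25 ]
  [ -1  -2  1   -9 ]
R3 ← R3 + 4·R1
  [  1   2  0   4 ]
  [  0   0  1  -2 ]
  [  0   0  2  -9 ]
  [ -1  -2  1  -9 ]
R4 ← R4 + R1
  [ 1  2  0   4 ]
  [ 0  0  1  -2 ]
  [ 0  0  2  -9 ]
  [ 0  0  1  -5 ]
R3 ← R3 − 2·R2
  [ 1  2  0   4 ]
  [ 0  0  1  -2 ]
  [ 0  0  0  -5 ]
  [ 0  0  1  -5 ]
R4 ← R4 − R2
  [ 1  2  0   4 ]
  [ 0  0  1  -2 ]
  [ 0  0  0  -5 ]
  [ 0  0  0  -3 ]
R3 ← -1/5·R3
  [ 1  2  0   4 ]
  [ 0  0  1  -2 ]
  [ 0  0  0   1 ]
  [ 0  0  0  -3 ]
R4 ← R4 + 3·R3
  [ 1  2  0   4 ]
  [ 0  0  1  -2 ]
  [ 0  0  0   1 ]
  [ 0  0  0   0 ]
R2 ← R2 + 2·R3
  [ 1  2  0  4 ]
  [ 0  0  1  0 ]
  [ 0  0  0  1 ]
  [ 0  0  0  0 ]
R1 ← R1 − 4·R3
  [ 1  2  0  0 ]
  [ 0  0  1  0 ]
  [ 0  0  0  1 ]
  [ 0  0  0  0 ]

2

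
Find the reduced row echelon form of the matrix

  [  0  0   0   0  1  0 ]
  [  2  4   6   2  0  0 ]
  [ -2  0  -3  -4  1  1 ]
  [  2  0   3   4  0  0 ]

[[1, 0, 3/2, 2, 0, 0], [0, 1, 3/4, -1/2, 0, 0], [0, 0, 0, 0, 1, 0], [0, 0, 0, 0, 0, 1]]

Swap r1 and r2.
  [  2  4   6   2  0  0 ]
  [  0  0   0   0  1  0 ]
  [ -2  0  -3  -4  1  1 ]
  [  2  0   3   4  0  0 ]
Multiply r1 by 1/2.
  [  1  2   3   1  0  0 ]
  [  0  0   0   0  1  0 ]
  [ -2  0  -3  -4  1  1 ]
  [  2  0   3   4  0  0 ]
Add 2 times r1 to r3.
  [ 1  2  3   1  0  0 ]
  [ 0  0  0   0  1  0 ]
  [ 0  4  3  -2  1  1 ]
  [ 2  0  3   4  0  0 ]
Subtract 2 times r1 from r4.
  [ 1   2   3   1  0  0 ]
  [ 0   0   0   0  1  0 ]
  [ 0   4   3  -2  1  1 ]
  [ 0  -4  -3   2  0  0 ]
Swap r2 and r3.
  [ 1   2   3   1  0  0 ]
  [ 0   4   3  -2  1  1 ]
  [ 0   0   0   0  1  0 ]
  [ 0  -4  -3   2  0  0 ]
Multiply r2 by 1/4.
  [ 1   2    3     1    0    0 ]
  [ 0   1  3/4  -1/2  1/4  1/4 ]
  [ 0   0    0     0    1    0 ]
  [ 0  -4   -3     2    0    0 ]
Add 4 times r2 to r4.
  [ 1  2    3     1    0    0 ]
  [ 0  1  3/4  -1/2  1/4  1/4 ]
  [ 0  0    0     0    1    0 ]
  [ 0  0    0     0    1    1 ]
Subtract r3 from r4.
  [ 1  2    3     1    0    0 ]
  [ 0  1  3/4  -1/2  1/4  1/4 ]
  [ 0  0    0     0    1    0 ]
  [ 0  0    0     0    0    1 ]
Subtract 1/4 times r4 from r2.
  [ 1  2    3     1    0  0 ]
  [ 0  1  3/4  -1/2  1/4  0 ]
  [ 0  0    0     0    1  0 ]
  [ 0  0    0     0    0  1 ]
Subtract 1/4 times r3 from r2.
  [ 1  2    3     1  0  0 ]
  [ 0  1  3/4  -1/2  0  0 ]
  [ 0  0    0     0  1  0 ]
  [ 0  0    0     0  0  1 ]
Subtract 2 times r2 from r1.
  [ 1  0  3/2     2  0  0 ]
  [ 0  1  3/4  -1/2  0  0 ]
  [ 0  0    0     0  1  0 ]
  [ 0  0    0     0  0  1 ]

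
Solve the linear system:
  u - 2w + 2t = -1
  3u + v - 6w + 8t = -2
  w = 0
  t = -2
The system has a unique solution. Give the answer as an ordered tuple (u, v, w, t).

(3, 5, 0, -2)

Form the augmented matrix and row-reduce:
  [ 1  0  -2  2  |  -1 ]
  [ 3  1  -6  8  |  -2 ]
  [ 0  0   1  0  |   0 ]
  [ 0  0   0  1  |  -2 ]
Subtract 3 times ρ1 from ρ2.
  [ 1  0  -2  2  |  -1 ]
  [ 0  1   0  2  |   1 ]
  [ 0  0   1  0  |   0 ]
  [ 0  0   0  1  |  -2 ]
Subtract 2 times ρ4 from ρ2.
  [ 1  0  -2  2  |  -1 ]
  [ 0  1   0  0  |   5 ]
  [ 0  0   1  0  |   0 ]
  [ 0  0   0  1  |  -2 ]
Subtract 2 times ρ4 from ρ1.
  [ 1  0  -2  0  |   3 ]
  [ 0  1   0  0  |   5 ]
  [ 0  0   1  0  |   0 ]
  [ 0  0   0  1  |  -2 ]
Add 2 times ρ3 to ρ1.
  [ 1  0  0  0  |   3 ]
  [ 0  1  0  0  |   5 ]
  [ 0  0  1  0  |   0 ]
  [ 0  0  0  1  |  -2 ]
Reading off the last column: u = 3, v = 5, w = 0, t = -2.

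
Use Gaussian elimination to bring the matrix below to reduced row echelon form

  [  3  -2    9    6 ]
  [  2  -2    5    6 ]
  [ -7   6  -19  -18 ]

[[1, 0, 4, 0], [0, 1, 3/2, -3], [0, 0, 0, 0]]

R1 → 1/3·R1
  [  1  -2/3    3    2 ]
  [  2    -2    5    6 ]
  [ -7     6  -19  -18 ]
R2 → R2 − 2·R1
  [  1  -2/3    3    2 ]
  [  0  -2/3   -1    2 ]
  [ -7     6  -19  -18 ]
R3 → R3 + 7·R1
  [ 1  -2/3   3   2 ]
  [ 0  -2/3  -1   2 ]
  [ 0   4/3   2  -4 ]
R2 → -3/2·R2
  [ 1  -2/3    3   2 ]
  [ 0     1  3/2  -3 ]
  [ 0   4/3    2  -4 ]
R3 → R3 − 4/3·R2
  [ 1  -2/3    3   2 ]
  [ 0     1  3/2  -3 ]
  [ 0     0    0   0 ]
R1 → R1 + 2/3·R2
  [ 1  0    4   0 ]
  [ 0  1  3/2  -3 ]
  [ 0  0    0   0 ]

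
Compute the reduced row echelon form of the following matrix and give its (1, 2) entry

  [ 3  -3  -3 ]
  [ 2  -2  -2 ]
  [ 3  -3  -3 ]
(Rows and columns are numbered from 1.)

-1

R1 := 1/3·R1
  [ 1  -1  -1 ]
  [ 2  -2  -2 ]
  [ 3  -3  -3 ]
R2 := R2 − 2·R1
  [ 1  -1  -1 ]
  [ 0   0   0 ]
  [ 3  -3  -3 ]
R3 := R3 − 3·R1
  [ 1  -1  -1 ]
  [ 0   0   0 ]
  [ 0   0   0 ]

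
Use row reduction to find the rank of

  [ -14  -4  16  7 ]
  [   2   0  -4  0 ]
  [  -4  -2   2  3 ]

R1 := -1/14·R1
R2 := R2 − 2·R1
R3 := R3 + 4·R1
R2 := -7/4·R2
R3 := R3 + 6/7·R2
R3 := -2·R3
R2 := R2 + 7/4·R3
R1 := R1 + 1/2·R3
R1 := R1 − 2/7·R2
The reduced form has 3 nonzero rows.

rank = 3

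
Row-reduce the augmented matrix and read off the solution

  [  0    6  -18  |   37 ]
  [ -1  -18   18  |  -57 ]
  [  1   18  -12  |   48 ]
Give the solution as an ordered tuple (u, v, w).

(0, 5/3, -3/2)

R1 ↔ R2
R1 := -1·R1
R3 := R3 − R1
R2 := 1/6·R2
R3 := 1/6·R3
R2 := R2 + 3·R3
R1 := R1 + 18·R3
R1 := R1 − 18·R2
Reading off the last column: u = 0, v = 5/3, w = -3/2.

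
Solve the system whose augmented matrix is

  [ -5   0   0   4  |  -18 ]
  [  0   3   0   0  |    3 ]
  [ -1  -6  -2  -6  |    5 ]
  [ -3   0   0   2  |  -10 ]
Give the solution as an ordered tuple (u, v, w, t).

r1 := -1/5·r1
  [  1   0   0  -4/5  |  18/5 ]
  [  0   3   0     0  |     3 ]
  [ -1  -6  -2    -6  |     5 ]
  [ -3   0   0     2  |   -10 ]
r3 := r3 + r1
  [  1   0   0   -4/5  |  18/5 ]
  [  0   3   0      0  |     3 ]
  [  0  -6  -2  -34/5  |  43/5 ]
  [ -3   0   0      2  |   -10 ]
r4 := r4 + 3·r1
  [ 1   0   0   -4/5  |  18/5 ]
  [ 0   3   0      0  |     3 ]
  [ 0  -6  -2  -34/5  |  43/5 ]
  [ 0   0   0   -2/5  |   4/5 ]
r2 := 1/3·r2
  [ 1   0   0   -4/5  |  18/5 ]
  [ 0   1   0      0  |     1 ]
  [ 0  -6  -2  -34/5  |  43/5 ]
  [ 0   0   0   -2/5  |   4/5 ]
r3 := r3 + 6·r2
  [ 1  0   0   -4/5  |  18/5 ]
  [ 0  1   0      0  |     1 ]
  [ 0  0  -2  -34/5  |  73/5 ]
  [ 0  0   0   -2/5  |   4/5 ]
r3 := -1/2·r3
  [ 1  0  0  -4/5  |    18/5 ]
  [ 0  1  0     0  |       1 ]
  [ 0  0  1  17/5  |  -73/10 ]
  [ 0  0  0  -2/5  |     4/5 ]
r4 := -5/2·r4
  [ 1  0  0  -4/5  |    18/5 ]
  [ 0  1  0     0  |       1 ]
  [ 0  0  1  17/5  |  -73/10 ]
  [ 0  0  0     1  |      -2 ]
r3 := r3 − 17/5·r4
  [ 1  0  0  -4/5  |  18/5 ]
  [ 0  1  0     0  |     1 ]
  [ 0  0  1     0  |  -1/2 ]
  [ 0  0  0     1  |    -2 ]
r1 := r1 + 4/5·r4
  [ 1  0  0  0  |     2 ]
  [ 0  1  0  0  |     1 ]
  [ 0  0  1  0  |  -1/2 ]
  [ 0  0  0  1  |    -2 ]
Reading off the last column: u = 2, v = 1, w = -1/2, t = -2.

(2, 1, -1/2, -2)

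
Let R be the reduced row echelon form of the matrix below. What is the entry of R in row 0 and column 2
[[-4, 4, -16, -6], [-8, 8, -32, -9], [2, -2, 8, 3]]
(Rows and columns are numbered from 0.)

Multiply R1 by -1/4.
Add 8 times R1 to R2.
Subtract 2 times R1 from R3.
Multiply R2 by 1/3.
Subtract 3/2 times R2 from R1.

4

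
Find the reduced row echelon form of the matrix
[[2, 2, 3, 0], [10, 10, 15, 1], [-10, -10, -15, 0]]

[[1, 1, 3/2, 0], [0, 0, 0, 1], [0, 0, 0, 0]]

ρ1 := 1/2·ρ1
  [   1    1  3/2  0 ]
  [  10   10   15  1 ]
  [ -10  -10  -15  0 ]
ρ2 := ρ2 − 10·ρ1
  [   1    1  3/2  0 ]
  [   0    0    0  1 ]
  [ -10  -10  -15  0 ]
ρ3 := ρ3 + 10·ρ1
  [ 1  1  3/2  0 ]
  [ 0  0    0  1 ]
  [ 0  0    0  0 ]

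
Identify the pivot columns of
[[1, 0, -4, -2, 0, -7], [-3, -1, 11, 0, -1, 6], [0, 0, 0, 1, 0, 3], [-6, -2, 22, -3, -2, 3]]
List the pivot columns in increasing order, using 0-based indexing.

R2 → R2 + 3·R1
R4 → R4 + 6·R1
R2 → -1·R2
R4 → R4 + 2·R2
R4 → R4 + 3·R3
R2 → R2 − 6·R3
R1 → R1 + 2·R3
Pivot columns are the columns containing a leading 1.

0, 1, 3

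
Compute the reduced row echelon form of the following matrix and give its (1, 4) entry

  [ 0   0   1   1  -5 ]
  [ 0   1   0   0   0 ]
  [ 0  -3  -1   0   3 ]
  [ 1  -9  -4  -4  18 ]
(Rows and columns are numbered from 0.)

r1 <-> r4
  [ 1  -9  -4  -4  18 ]
  [ 0   1   0   0   0 ]
  [ 0  -3  -1   0   3 ]
  [ 0   0   1   1  -5 ]
r3 -> r3 + 3·r2
  [ 1  -9  -4  -4  18 ]
  [ 0   1   0   0   0 ]
  [ 0   0  -1   0   3 ]
  [ 0   0   1   1  -5 ]
r3 -> -1·r3
  [ 1  -9  -4  -4  18 ]
  [ 0   1   0   0   0 ]
  [ 0   0   1   0  -3 ]
  [ 0   0   1   1  -5 ]
r4 -> r4 − r3
  [ 1  -9  -4  -4  18 ]
  [ 0   1   0   0   0 ]
  [ 0   0   1   0  -3 ]
  [ 0   0   0   1  -2 ]
r1 -> r1 + 4·r4
  [ 1  -9  -4  0  10 ]
  [ 0   1   0  0   0 ]
  [ 0   0   1  0  -3 ]
  [ 0   0   0  1  -2 ]
r1 -> r1 + 4·r3
  [ 1  -9  0  0  -2 ]
  [ 0   1  0  0   0 ]
  [ 0   0  1  0  -3 ]
  [ 0   0  0  1  -2 ]
r1 -> r1 + 9·r2
  [ 1  0  0  0  -2 ]
  [ 0  1  0  0   0 ]
  [ 0  0  1  0  -3 ]
  [ 0  0  0  1  -2 ]

0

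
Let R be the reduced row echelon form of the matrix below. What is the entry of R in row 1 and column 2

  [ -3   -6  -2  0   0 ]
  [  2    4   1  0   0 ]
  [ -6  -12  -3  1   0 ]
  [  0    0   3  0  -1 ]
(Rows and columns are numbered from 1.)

2

r1 -> -1/3·r1
  [  1    2  2/3  0   0 ]
  [  2    4    1  0   0 ]
  [ -6  -12   -3  1   0 ]
  [  0    0    3  0  -1 ]
r2 -> r2 − 2·r1
  [  1    2   2/3  0   0 ]
  [  0    0  -1/3  0   0 ]
  [ -6  -12    -3  1   0 ]
  [  0    0     3  0  -1 ]
r3 -> r3 + 6·r1
  [ 1  2   2/3  0   0 ]
  [ 0  0  -1/3  0   0 ]
  [ 0  0     1  1   0 ]
  [ 0  0     3  0  -1 ]
r2 -> -3·r2
  [ 1  2  2/3  0   0 ]
  [ 0  0    1  0   0 ]
  [ 0  0    1  1   0 ]
  [ 0  0    3  0  -1 ]
r3 -> r3 − r2
  [ 1  2  2/3  0   0 ]
  [ 0  0    1  0   0 ]
  [ 0  0    0  1   0 ]
  [ 0  0    3  0  -1 ]
r4 -> r4 − 3·r2
  [ 1  2  2/3  0   0 ]
  [ 0  0    1  0   0 ]
  [ 0  0    0  1   0 ]
  [ 0  0    0  0  -1 ]
r4 -> -1·r4
  [ 1  2  2/3  0  0 ]
  [ 0  0    1  0  0 ]
  [ 0  0    0  1  0 ]
  [ 0  0    0  0  1 ]
r1 -> r1 − 2/3·r2
  [ 1  2  0  0  0 ]
  [ 0  0  1  0  0 ]
  [ 0  0  0  1  0 ]
  [ 0  0  0  0  1 ]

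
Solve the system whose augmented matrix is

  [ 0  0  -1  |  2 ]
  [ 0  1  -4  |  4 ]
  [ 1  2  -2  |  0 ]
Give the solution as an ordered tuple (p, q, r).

(4, -4, -2)

Swap r1 and r3.
  [ 1  2  -2  |  0 ]
  [ 0  1  -4  |  4 ]
  [ 0  0  -1  |  2 ]
Multiply r3 by -1.
  [ 1  2  -2  |   0 ]
  [ 0  1  -4  |   4 ]
  [ 0  0   1  |  -2 ]
Add 4 times r3 to r2.
  [ 1  2  -2  |   0 ]
  [ 0  1   0  |  -4 ]
  [ 0  0   1  |  -2 ]
Add 2 times r3 to r1.
  [ 1  2  0  |  -4 ]
  [ 0  1  0  |  -4 ]
  [ 0  0  1  |  -2 ]
Subtract 2 times r2 from r1.
  [ 1  0  0  |   4 ]
  [ 0  1  0  |  -4 ]
  [ 0  0  1  |  -2 ]
Reading off the last column: p = 4, q = -4, r = -2.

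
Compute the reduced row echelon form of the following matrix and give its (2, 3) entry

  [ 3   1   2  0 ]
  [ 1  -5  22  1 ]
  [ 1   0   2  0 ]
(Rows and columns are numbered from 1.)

-4

R1 ← 1/3·R1
  [ 1  1/3  2/3  0 ]
  [ 1   -5   22  1 ]
  [ 1    0    2  0 ]
R2 ← R2 − R1
  [ 1    1/3   2/3  0 ]
  [ 0  -16/3  64/3  1 ]
  [ 1      0     2  0 ]
R3 ← R3 − R1
  [ 1    1/3   2/3  0 ]
  [ 0  -16/3  64/3  1 ]
  [ 0   -1/3   4/3  0 ]
R2 ← -3/16·R2
  [ 1   1/3  2/3      0 ]
  [ 0     1   -4  -3/16 ]
  [ 0  -1/3  4/3      0 ]
R3 ← R3 + 1/3·R2
  [ 1  1/3  2/3      0 ]
  [ 0    1   -4  -3/16 ]
  [ 0    0    0  -1/16 ]
R3 ← -16·R3
  [ 1  1/3  2/3      0 ]
  [ 0    1   -4  -3/16 ]
  [ 0    0    0      1 ]
R2 ← R2 + 3/16·R3
  [ 1  1/3  2/3  0 ]
  [ 0    1   -4  0 ]
  [ 0    0    0  1 ]
R1 ← R1 − 1/3·R2
  [ 1  0   2  0 ]
  [ 0  1  -4  0 ]
  [ 0  0   0  1 ]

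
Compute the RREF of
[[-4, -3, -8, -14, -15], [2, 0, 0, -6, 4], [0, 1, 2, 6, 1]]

r1 -> -1/4·r1
  [ 1  3/4  2  7/2  15/4 ]
  [ 2    0  0   -6     4 ]
  [ 0    1  2    6     1 ]
r2 -> r2 − 2·r1
  [ 1   3/4   2  7/2  15/4 ]
  [ 0  -3/2  -4  -13  -7/2 ]
  [ 0     1   2    6     1 ]
r2 -> -2/3·r2
  [ 1  3/4    2   7/2  15/4 ]
  [ 0    1  8/3  26/3   7/3 ]
  [ 0    1    2     6     1 ]
r3 -> r3 − r2
  [ 1  3/4     2   7/2  15/4 ]
  [ 0    1   8/3  26/3   7/3 ]
  [ 0    0  -2/3  -8/3  -4/3 ]
r3 -> -3/2·r3
  [ 1  3/4    2   7/2  15/4 ]
  [ 0    1  8/3  26/3   7/3 ]
  [ 0    0    1     4     2 ]
r2 -> r2 − 8/3·r3
  [ 1  3/4  2  7/2  15/4 ]
  [ 0    1  0   -2    -3 ]
  [ 0    0  1    4     2 ]
r1 -> r1 − 2·r3
  [ 1  3/4  0  -9/2  -1/4 ]
  [ 0    1  0    -2    -3 ]
  [ 0    0  1     4     2 ]
r1 -> r1 − 3/4·r2
  [ 1  0  0  -3   2 ]
  [ 0  1  0  -2  -3 ]
  [ 0  0  1   4   2 ]

[[1, 0, 0, -3, 2], [0, 1, 0, -2, -3], [0, 0, 1, 4, 2]]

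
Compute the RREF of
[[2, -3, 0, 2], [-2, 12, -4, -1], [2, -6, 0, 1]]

R1 ← 1/2·R1
  [  1  -3/2   0   1 ]
  [ -2    12  -4  -1 ]
  [  2    -6   0   1 ]
R2 ← R2 + 2·R1
  [ 1  -3/2   0  1 ]
  [ 0     9  -4  1 ]
  [ 2    -6   0  1 ]
R3 ← R3 − 2·R1
  [ 1  -3/2   0   1 ]
  [ 0     9  -4   1 ]
  [ 0    -3   0  -1 ]
R2 ← 1/9·R2
  [ 1  -3/2     0    1 ]
  [ 0     1  -4/9  1/9 ]
  [ 0    -3     0   -1 ]
R3 ← R3 + 3·R2
  [ 1  -3/2     0     1 ]
  [ 0     1  -4/9   1/9 ]
  [ 0     0  -4/3  -2/3 ]
R3 ← -3/4·R3
  [ 1  -3/2     0    1 ]
  [ 0     1  -4/9  1/9 ]
  [ 0     0     1  1/2 ]
R2 ← R2 + 4/9·R3
  [ 1  -3/2  0    1 ]
  [ 0     1  0  1/3 ]
  [ 0     0  1  1/2 ]
R1 ← R1 + 3/2·R2
  [ 1  0  0  3/2 ]
  [ 0  1  0  1/3 ]
  [ 0  0  1  1/2 ]

[[1, 0, 0, 3/2], [0, 1, 0, 1/3], [0, 0, 1, 1/2]]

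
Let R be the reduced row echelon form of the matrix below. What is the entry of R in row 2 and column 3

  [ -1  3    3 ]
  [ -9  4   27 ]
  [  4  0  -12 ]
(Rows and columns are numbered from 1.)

Multiply ρ1 by -1.
  [  1  -3   -3 ]
  [ -9   4   27 ]
  [  4   0  -12 ]
Add 9 times ρ1 to ρ2.
  [ 1   -3   -3 ]
  [ 0  -23    0 ]
  [ 4    0  -12 ]
Subtract 4 times ρ1 from ρ3.
  [ 1   -3  -3 ]
  [ 0  -23   0 ]
  [ 0   12   0 ]
Multiply ρ2 by -1/23.
  [ 1  -3  -3 ]
  [ 0   1   0 ]
  [ 0  12   0 ]
Subtract 12 times ρ2 from ρ3.
  [ 1  -3  -3 ]
  [ 0   1   0 ]
  [ 0   0   0 ]
Add 3 times ρ2 to ρ1.
  [ 1  0  -3 ]
  [ 0  1   0 ]
  [ 0  0   0 ]

0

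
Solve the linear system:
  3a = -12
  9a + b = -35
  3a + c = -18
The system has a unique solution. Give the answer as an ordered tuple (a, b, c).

Form the augmented matrix and row-reduce:
  [ 3  0  0  |  -12 ]
  [ 9  1  0  |  -35 ]
  [ 3  0  1  |  -18 ]
ρ1 ← 1/3·ρ1
  [ 1  0  0  |   -4 ]
  [ 9  1  0  |  -35 ]
  [ 3  0  1  |  -18 ]
ρ2 ← ρ2 − 9·ρ1
  [ 1  0  0  |   -4 ]
  [ 0  1  0  |    1 ]
  [ 3  0  1  |  -18 ]
ρ3 ← ρ3 − 3·ρ1
  [ 1  0  0  |  -4 ]
  [ 0  1  0  |   1 ]
  [ 0  0  1  |  -6 ]
Reading off the last column: a = -4, b = 1, c = -6.

(-4, 1, -6)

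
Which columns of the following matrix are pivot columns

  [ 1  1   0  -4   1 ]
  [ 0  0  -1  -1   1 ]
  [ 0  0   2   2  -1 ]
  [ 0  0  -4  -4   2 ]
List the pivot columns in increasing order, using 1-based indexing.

Multiply R2 by -1.
  [ 1  1   0  -4   1 ]
  [ 0  0   1   1  -1 ]
  [ 0  0   2   2  -1 ]
  [ 0  0  -4  -4   2 ]
Subtract 2 times R2 from R3.
  [ 1  1   0  -4   1 ]
  [ 0  0   1   1  -1 ]
  [ 0  0   0   0   1 ]
  [ 0  0  -4  -4   2 ]
Add 4 times R2 to R4.
  [ 1  1  0  -4   1 ]
  [ 0  0  1   1  -1 ]
  [ 0  0  0   0   1 ]
  [ 0  0  0   0  -2 ]
Add 2 times R3 to R4.
  [ 1  1  0  -4   1 ]
  [ 0  0  1   1  -1 ]
  [ 0  0  0   0   1 ]
  [ 0  0  0   0   0 ]
Add R3 to R2.
  [ 1  1  0  -4  1 ]
  [ 0  0  1   1  0 ]
  [ 0  0  0   0  1 ]
  [ 0  0  0   0  0 ]
Subtract R3 from R1.
  [ 1  1  0  -4  0 ]
  [ 0  0  1   1  0 ]
  [ 0  0  0   0  1 ]
  [ 0  0  0   0  0 ]
Pivot columns are the columns containing a leading 1.

1, 3, 5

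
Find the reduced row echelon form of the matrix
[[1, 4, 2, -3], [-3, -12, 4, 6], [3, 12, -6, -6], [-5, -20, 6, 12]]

[[1, 4, 0, 0], [0, 0, 1, 0], [0, 0, 0, 1], [0, 0, 0, 0]]

Add 3 times r1 to r2.
  [  1    4   2  -3 ]
  [  0    0  10  -3 ]
  [  3   12  -6  -6 ]
  [ -5  -20   6  12 ]
Subtract 3 times r1 from r3.
  [  1    4    2  -3 ]
  [  0    0   10  -3 ]
  [  0    0  -12   3 ]
  [ -5  -20    6  12 ]
Add 5 times r1 to r4.
  [ 1  4    2  -3 ]
  [ 0  0   10  -3 ]
  [ 0  0  -12   3 ]
  [ 0  0   16  -3 ]
Multiply r2 by 1/10.
  [ 1  4    2     -3 ]
  [ 0  0    1  -3/10 ]
  [ 0  0  -12      3 ]
  [ 0  0   16     -3 ]
Add 12 times r2 to r3.
  [ 1  4   2     -3 ]
  [ 0  0   1  -3/10 ]
  [ 0  0   0   -3/5 ]
  [ 0  0  16     -3 ]
Subtract 16 times r2 from r4.
  [ 1  4  2     -3 ]
  [ 0  0  1  -3/10 ]
  [ 0  0  0   -3/5 ]
  [ 0  0  0    9/5 ]
Multiply r3 by -5/3.
  [ 1  4  2     -3 ]
  [ 0  0  1  -3/10 ]
  [ 0  0  0      1 ]
  [ 0  0  0    9/5 ]
Subtract 9/5 times r3 from r4.
  [ 1  4  2     -3 ]
  [ 0  0  1  -3/10 ]
  [ 0  0  0      1 ]
  [ 0  0  0      0 ]
Add 3/10 times r3 to r2.
  [ 1  4  2  -3 ]
  [ 0  0  1   0 ]
  [ 0  0  0   1 ]
  [ 0  0  0   0 ]
Add 3 times r3 to r1.
  [ 1  4  2  0 ]
  [ 0  0  1  0 ]
  [ 0  0  0  1 ]
  [ 0  0  0  0 ]
Subtract 2 times r2 from r1.
  [ 1  4  0  0 ]
  [ 0  0  1  0 ]
  [ 0  0  0  1 ]
  [ 0  0  0  0 ]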